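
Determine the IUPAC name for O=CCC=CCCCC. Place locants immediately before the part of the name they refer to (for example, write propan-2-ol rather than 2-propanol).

oct-3-enal

The longest chain bearing the –CHO group and the multiple bond is 8 carbons long (octane).
An aldehyde (terminal –CHO) is the principal characteristic group, giving the suffix -al.
The chain contains a C=C double bond, so the unsaturation ending is -ene.
Choose the numbering such that the aldehyde carbon is C-1 by definition.
That gives the double bond between C-3 and C-4.
Assembling the pieces gives oct-3-enal.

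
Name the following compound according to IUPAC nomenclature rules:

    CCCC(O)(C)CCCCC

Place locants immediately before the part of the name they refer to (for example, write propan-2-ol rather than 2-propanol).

Counting along the main chain through the –OH group gives 9 carbons: the parent is nonane.
The principal characteristic group is an alcohol (–OH), named with the suffix -ol.
The numbering direction is chosen so that numbering from this end puts the hydroxyl group at C-4 rather than C-6.
With this numbering: the hydroxyl at C-4; a methyl group at C-4.
Putting it together: 4-methylnonan-4-ol.

4-methylnonan-4-ol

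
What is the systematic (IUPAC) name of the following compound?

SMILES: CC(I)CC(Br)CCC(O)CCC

Counting along the main chain through the –OH group gives 10 carbons: the parent is decane.
The principal characteristic group is an alcohol (–OH), named with the suffix -ol.
Number the chain so that numbering from this end puts the hydroxyl group at C-4 rather than C-7.
With this numbering: the hydroxyl at C-4; a bromo group at C-7; an iodo group at C-9.
Prefixes are listed alphabetically: bromo, iodo.
Assembling the pieces gives 7-bromo-9-iododecan-4-ol.

7-bromo-9-iododecan-4-ol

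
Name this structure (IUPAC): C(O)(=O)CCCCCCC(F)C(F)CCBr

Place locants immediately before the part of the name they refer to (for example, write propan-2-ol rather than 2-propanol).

The longest carbon chain that includes the –COOH group has 11 carbons, so the parent hydride is undecane.
A carboxylic acid (terminal –COOH) is the principal characteristic group, giving the suffix -oic acid.
Number the chain so that the carboxylic acid carbon is C-1 by definition.
That gives a bromo group at C-11; fluoro groups at C-8 and C-9.
The substituents are ordered alphabetically, ignoring any di-/tri- multipliers.
Putting it together: 11-bromo-8,9-difluoroundecanoic acid.

11-bromo-8,9-difluoroundecanoic acid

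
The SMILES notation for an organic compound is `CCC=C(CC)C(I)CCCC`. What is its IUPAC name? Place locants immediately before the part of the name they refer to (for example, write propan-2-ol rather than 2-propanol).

4-ethyl-5-iodonon-3-ene

Counting along the main chain through the multiple bond gives 9 carbons: the parent is nonane.
A C=C double bond in the chain gives the infix -ene-.
The numbering direction is chosen so that numbering from this end puts the double bond at C-3 rather than C-6.
That gives the double bond between C-3 and C-4; an ethyl group at C-4; an iodo group at C-5.
Substituent prefixes are cited in alphabetical order (multiplying prefixes like di-/tri- are ignored for ordering).
Assembling the pieces gives 4-ethyl-5-iodonon-3-ene.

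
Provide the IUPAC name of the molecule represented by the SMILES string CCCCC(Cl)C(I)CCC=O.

5-chloro-4-iodononanal

The longest carbon chain that includes the –CHO group has 9 carbons, so the parent hydride is nonane.
An aldehyde (terminal –CHO) is the principal characteristic group, giving the suffix -al.
Choose the numbering such that the aldehyde carbon is C-1 by definition.
This places a chloro group at C-5; an iodo group at C-4.
Prefixes are listed alphabetically: chloro, iodo.
The name is 5-chloro-4-iodononanal.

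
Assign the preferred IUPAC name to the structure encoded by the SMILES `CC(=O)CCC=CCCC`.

non-5-en-2-one

Counting along the main chain through the carbonyl and the multiple bond gives 9 carbons: the parent is nonane.
A ketone (C=O on an internal carbon) is the principal characteristic group, giving the suffix -one.
A C=C double bond in the chain gives the infix -ene-.
Number the chain so that numbering from this end puts the carbonyl group at C-2 rather than C-8.
With this numbering: the carbonyl at C-2; the double bond between C-5 and C-6.
Putting it together: non-5-en-2-one.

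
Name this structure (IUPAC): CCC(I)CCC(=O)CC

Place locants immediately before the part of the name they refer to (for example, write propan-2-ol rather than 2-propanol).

The longest chain bearing the carbonyl is 8 carbons long (octane).
The highest-priority functional group is a ketone (C=O on an internal carbon), so the name ends in -one.
Choose the numbering such that numbering from this end puts the carbonyl group at C-3 rather than C-6.
With this numbering: the carbonyl at C-3; an iodo group at C-6.
Putting it together: 6-iodooctan-3-one.

6-iodooctan-3-one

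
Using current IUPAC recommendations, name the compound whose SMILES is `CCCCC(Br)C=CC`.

The longest chain bearing the multiple bond is 8 carbons long (octane).
The chain contains a C=C double bond, so the unsaturation ending is -ene.
Number the chain so that numbering from this end puts the double bond at C-2 rather than C-6.
With this numbering: the double bond between C-2 and C-3; a bromo group at C-4.
Putting it together: 4-bromooct-2-ene.

4-bromooct-2-ene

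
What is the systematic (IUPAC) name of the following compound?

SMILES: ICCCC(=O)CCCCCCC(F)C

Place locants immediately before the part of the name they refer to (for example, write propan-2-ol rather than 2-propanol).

11-fluoro-1-iodododecan-4-one

The longest carbon chain that includes the carbonyl has 12 carbons, so the parent hydride is dodecane.
The highest-priority functional group is a ketone (C=O on an internal carbon), so the name ends in -one.
The numbering direction is chosen so that numbering from this end puts the carbonyl group at C-4 rather than C-9.
This places the carbonyl at C-4; a fluoro group at C-11; an iodo group at C-1.
Prefixes are listed alphabetically: fluoro, iodo.
Putting it together: 11-fluoro-1-iodododecan-4-one.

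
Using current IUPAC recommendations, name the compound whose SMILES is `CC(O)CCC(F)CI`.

Counting along the main chain through the –OH group gives 6 carbons: the parent is hexane.
An alcohol (–OH) is the principal characteristic group, giving the suffix -ol.
Number the chain so that numbering from this end puts the hydroxyl group at C-2 rather than C-5.
This places the hydroxyl at C-2; a fluoro group at C-5; an iodo group at C-6.
The substituents are ordered alphabetically, ignoring any di-/tri- multipliers.
Assembling the pieces gives 5-fluoro-6-iodohexan-2-ol.

5-fluoro-6-iodohexan-2-ol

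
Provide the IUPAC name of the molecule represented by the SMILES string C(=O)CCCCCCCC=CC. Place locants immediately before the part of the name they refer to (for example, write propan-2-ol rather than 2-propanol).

Counting along the main chain through the –CHO group and the multiple bond gives 11 carbons: the parent is undecane.
An aldehyde (terminal –CHO) is the principal characteristic group, giving the suffix -al.
There is one C=C double bond, indicated by the ending -ene.
Choose the numbering such that the aldehyde carbon is C-1 by definition.
That gives the double bond between C-9 and C-10.
The name is undec-9-enal.

undec-9-enal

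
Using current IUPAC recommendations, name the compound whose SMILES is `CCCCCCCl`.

1-chlorohexane

The longest continuous carbon chain has 6 atoms, so the parent hydride is hexane.
Number the chain so that the substituent locant set {1} is lower than {6} at the first point of difference.
With this numbering: a chloro group at C-1.
Putting it together: 1-chlorohexane.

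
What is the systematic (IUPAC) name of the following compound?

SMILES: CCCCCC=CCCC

The longest carbon chain that includes the multiple bond has 10 carbons, so the parent hydride is decane.
The chain contains a C=C double bond, so the unsaturation ending is -ene.
The numbering direction is chosen so that numbering from this end puts the double bond at C-4 rather than C-6.
That gives the double bond between C-4 and C-5.
The name is dec-4-ene.

dec-4-ene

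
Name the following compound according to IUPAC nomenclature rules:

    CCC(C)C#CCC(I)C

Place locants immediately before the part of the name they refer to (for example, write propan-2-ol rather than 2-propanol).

2-iodo-6-methyloct-4-yne

The longest carbon chain that includes the multiple bond has 8 carbons, so the parent hydride is octane.
There is one C≡C triple bond, indicated by the ending -yne.
The numbering direction is chosen so that the substituent locant set {2,6} is lower than {3,7} at the first point of difference.
With this numbering: the triple bond between C-4 and C-5; an iodo group at C-2; a methyl group at C-6.
The substituents are ordered alphabetically, ignoring any di-/tri- multipliers.
The name is 2-iodo-6-methyloct-4-yne.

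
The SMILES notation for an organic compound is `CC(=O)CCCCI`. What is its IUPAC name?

6-iodohexan-2-one

The longest carbon chain that includes the carbonyl has 6 carbons, so the parent hydride is hexane.
A ketone (C=O on an internal carbon) is the principal characteristic group, giving the suffix -one.
The numbering direction is chosen so that numbering from this end puts the carbonyl group at C-2 rather than C-5.
With this numbering: the carbonyl at C-2; an iodo group at C-6.
Assembling the pieces gives 6-iodohexan-2-one.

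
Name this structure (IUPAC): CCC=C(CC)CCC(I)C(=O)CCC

Counting along the main chain through the carbonyl and the multiple bond gives 11 carbons: the parent is undecane.
The highest-priority functional group is a ketone (C=O on an internal carbon), so the name ends in -one.
The chain contains a C=C double bond, so the unsaturation ending is -ene.
Number the chain so that numbering from this end puts the carbonyl group at C-4 rather than C-8.
With this numbering: the carbonyl at C-4; the double bond between C-8 and C-9; an ethyl group at C-8; an iodo group at C-5.
The substituents are ordered alphabetically, ignoring any di-/tri- multipliers.
The name is 8-ethyl-5-iodoundec-8-en-4-one.

8-ethyl-5-iodoundec-8-en-4-one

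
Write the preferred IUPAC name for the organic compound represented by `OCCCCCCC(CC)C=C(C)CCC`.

7-ethyl-9-methyldodec-8-en-1-ol

The longest carbon chain that includes the –OH group and the multiple bond has 12 carbons, so the parent hydride is dodecane.
An alcohol (–OH) is the principal characteristic group, giving the suffix -ol.
There is one C=C double bond, indicated by the ending -ene.
The numbering direction is chosen so that numbering from this end puts the hydroxyl group at C-1 rather than C-12.
That gives the hydroxyl at C-1; the double bond between C-8 and C-9; an ethyl group at C-7; a methyl group at C-9.
The substituents are ordered alphabetically, ignoring any di-/tri- multipliers.
The name is 7-ethyl-9-methyldodec-8-en-1-ol.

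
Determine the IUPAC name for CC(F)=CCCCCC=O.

The longest chain bearing the –CHO group and the multiple bond is 8 carbons long (octane).
An aldehyde (terminal –CHO) is the principal characteristic group, giving the suffix -al.
There is one C=C double bond, indicated by the ending -ene.
Number the chain so that the aldehyde carbon is C-1 by definition.
This places the double bond between C-6 and C-7; a fluoro group at C-7.
Putting it together: 7-fluorooct-6-enal.

7-fluorooct-6-enal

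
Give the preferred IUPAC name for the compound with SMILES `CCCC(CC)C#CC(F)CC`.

6-ethyl-3-fluoronon-4-yne

Counting along the main chain through the multiple bond gives 9 carbons: the parent is nonane.
The chain contains a C≡C triple bond, so the unsaturation ending is -yne.
Number the chain so that numbering from this end puts the triple bond at C-4 rather than C-5.
With this numbering: the triple bond between C-4 and C-5; an ethyl group at C-6; a fluoro group at C-3.
Prefixes are listed alphabetically: ethyl, fluoro.
The name is 6-ethyl-3-fluoronon-4-yne.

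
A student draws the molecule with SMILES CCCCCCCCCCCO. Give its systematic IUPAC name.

The longest carbon chain that includes the –OH group has 11 carbons, so the parent hydride is undecane.
The principal characteristic group is an alcohol (–OH), named with the suffix -ol.
Number the chain so that numbering from this end puts the hydroxyl group at C-1 rather than C-11.
That gives the hydroxyl at C-1.
Assembling the pieces gives undecan-1-ol.

undecan-1-ol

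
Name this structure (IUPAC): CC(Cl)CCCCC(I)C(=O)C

8-chloro-3-iodononan-2-one

Counting along the main chain through the carbonyl gives 9 carbons: the parent is nonane.
The principal characteristic group is a ketone (C=O on an internal carbon), named with the suffix -one.
Choose the numbering such that numbering from this end puts the carbonyl group at C-2 rather than C-8.
With this numbering: the carbonyl at C-2; a chloro group at C-8; an iodo group at C-3.
Prefixes are listed alphabetically: chloro, iodo.
Putting it together: 8-chloro-3-iodononan-2-one.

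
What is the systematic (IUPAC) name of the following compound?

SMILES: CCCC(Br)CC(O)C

4-bromoheptan-2-ol

The longest chain bearing the –OH group is 7 carbons long (heptane).
The highest-priority functional group is an alcohol (–OH), so the name ends in -ol.
Number the chain so that numbering from this end puts the hydroxyl group at C-2 rather than C-6.
With this numbering: the hydroxyl at C-2; a bromo group at C-4.
Assembling the pieces gives 4-bromoheptan-2-ol.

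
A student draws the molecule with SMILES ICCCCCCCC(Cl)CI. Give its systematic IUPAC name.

The longest carbon chain is 9 atoms: the parent is nonane.
The numbering direction is chosen so that the substituent locant set {1,2,9} is lower than {1,8,9} at the first point of difference.
With this numbering: a chloro group at C-2; iodo groups at C-1 and C-9.
Substituent prefixes are cited in alphabetical order (multiplying prefixes like di-/tri- are ignored for ordering).
Putting it together: 2-chloro-1,9-diiodononane.

2-chloro-1,9-diiodononane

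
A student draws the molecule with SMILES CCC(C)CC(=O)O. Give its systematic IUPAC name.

3-methylpentanoic acid

Counting along the main chain through the –COOH group gives 5 carbons: the parent is pentane.
A carboxylic acid (terminal –COOH) is the principal characteristic group, giving the suffix -oic acid.
The numbering direction is chosen so that the carboxylic acid carbon is C-1 by definition.
With this numbering: a methyl group at C-3.
The name is 3-methylpentanoic acid.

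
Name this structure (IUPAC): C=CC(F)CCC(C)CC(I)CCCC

The longest carbon chain that includes the multiple bond has 12 carbons, so the parent hydride is dodecane.
The chain contains a C=C double bond, so the unsaturation ending is -ene.
The numbering direction is chosen so that numbering from this end puts the double bond at C-1 rather than C-11.
This places the double bond between C-1 and C-2; a fluoro group at C-3; an iodo group at C-8; a methyl group at C-6.
Prefixes are listed alphabetically: fluoro, iodo, methyl.
Putting it together: 3-fluoro-8-iodo-6-methyldodec-1-ene.

3-fluoro-8-iodo-6-methyldodec-1-ene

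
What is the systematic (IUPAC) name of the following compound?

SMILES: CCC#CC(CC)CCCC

5-ethylnon-3-yne

The longest carbon chain that includes the multiple bond has 9 carbons, so the parent hydride is nonane.
The chain contains a C≡C triple bond, so the unsaturation ending is -yne.
Number the chain so that numbering from this end puts the triple bond at C-3 rather than C-6.
That gives the triple bond between C-3 and C-4; an ethyl group at C-5.
Assembling the pieces gives 5-ethylnon-3-yne.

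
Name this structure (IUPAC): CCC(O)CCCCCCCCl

The longest carbon chain that includes the –OH group has 10 carbons, so the parent hydride is decane.
The principal characteristic group is an alcohol (–OH), named with the suffix -ol.
The numbering direction is chosen so that numbering from this end puts the hydroxyl group at C-3 rather than C-8.
That gives the hydroxyl at C-3; a chloro group at C-10.
Assembling the pieces gives 10-chlorodecan-3-ol.

10-chlorodecan-3-ol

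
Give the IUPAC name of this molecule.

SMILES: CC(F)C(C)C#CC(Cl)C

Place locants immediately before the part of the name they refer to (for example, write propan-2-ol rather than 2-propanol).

The longest chain bearing the multiple bond is 7 carbons long (heptane).
The chain contains a C≡C triple bond, so the unsaturation ending is -yne.
Number the chain so that numbering from this end puts the triple bond at C-3 rather than C-4.
This places the triple bond between C-3 and C-4; a chloro group at C-2; a fluoro group at C-6; a methyl group at C-5.
The substituents are ordered alphabetically, ignoring any di-/tri- multipliers.
The name is 2-chloro-6-fluoro-5-methylhept-3-yne.

2-chloro-6-fluoro-5-methylhept-3-yne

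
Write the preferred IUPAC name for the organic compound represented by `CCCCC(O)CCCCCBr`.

10-bromodecan-5-ol

Counting along the main chain through the –OH group gives 10 carbons: the parent is decane.
An alcohol (–OH) is the principal characteristic group, giving the suffix -ol.
Number the chain so that numbering from this end puts the hydroxyl group at C-5 rather than C-6.
With this numbering: the hydroxyl at C-5; a bromo group at C-10.
Assembling the pieces gives 10-bromodecan-5-ol.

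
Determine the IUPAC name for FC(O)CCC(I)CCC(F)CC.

1,7-difluoro-4-iodononan-1-ol

The longest carbon chain that includes the –OH group has 9 carbons, so the parent hydride is nonane.
The highest-priority functional group is an alcohol (–OH), so the name ends in -ol.
Number the chain so that numbering from this end puts the hydroxyl group at C-1 rather than C-9.
That gives the hydroxyl at C-1; fluoro groups at C-1 and C-7; an iodo group at C-4.
Prefixes are listed alphabetically: fluoro, iodo.
Putting it together: 1,7-difluoro-4-iodononan-1-ol.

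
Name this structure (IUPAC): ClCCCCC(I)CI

6-chloro-1,2-diiodohexane

The parent chain contains 6 carbons (hexane).
The numbering direction is chosen so that the substituent locant set {1,2,6} is lower than {1,5,6} at the first point of difference.
This places a chloro group at C-6; iodo groups at C-1 and C-2.
Prefixes are listed alphabetically: chloro, iodo.
The name is 6-chloro-1,2-diiodohexane.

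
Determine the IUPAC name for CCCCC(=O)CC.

heptan-3-one

The longest chain bearing the carbonyl is 7 carbons long (heptane).
The highest-priority functional group is a ketone (C=O on an internal carbon), so the name ends in -one.
The numbering direction is chosen so that numbering from this end puts the carbonyl group at C-3 rather than C-5.
With this numbering: the carbonyl at C-3.
Assembling the pieces gives heptan-3-one.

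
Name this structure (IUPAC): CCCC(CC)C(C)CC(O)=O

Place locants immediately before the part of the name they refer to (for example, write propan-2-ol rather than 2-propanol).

The longest carbon chain that includes the –COOH group has 7 carbons, so the parent hydride is heptane.
The principal characteristic group is a carboxylic acid (terminal –COOH), named with the suffix -oic acid.
Number the chain so that the carboxylic acid carbon is C-1 by definition.
With this numbering: an ethyl group at C-4; a methyl group at C-3.
Substituent prefixes are cited in alphabetical order (multiplying prefixes like di-/tri- are ignored for ordering).
Putting it together: 4-ethyl-3-methylheptanoic acid.

4-ethyl-3-methylheptanoic acid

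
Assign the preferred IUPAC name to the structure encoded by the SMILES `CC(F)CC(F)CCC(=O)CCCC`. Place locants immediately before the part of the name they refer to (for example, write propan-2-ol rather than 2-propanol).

8,10-difluoroundecan-5-one

The longest carbon chain that includes the carbonyl has 11 carbons, so the parent hydride is undecane.
A ketone (C=O on an internal carbon) is the principal characteristic group, giving the suffix -one.
The numbering direction is chosen so that numbering from this end puts the carbonyl group at C-5 rather than C-7.
This places the carbonyl at C-5; fluoro groups at C-8 and C-10.
Putting it together: 8,10-difluoroundecan-5-one.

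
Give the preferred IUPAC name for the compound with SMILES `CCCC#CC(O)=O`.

The longest chain bearing the –COOH group and the multiple bond is 6 carbons long (hexane).
The principal characteristic group is a carboxylic acid (terminal –COOH), named with the suffix -oic acid.
There is one C≡C triple bond, indicated by the ending -yne.
The numbering direction is chosen so that the carboxylic acid carbon is C-1 by definition.
With this numbering: the triple bond between C-2 and C-3.
Putting it together: hex-2-ynoic acid.

hex-2-ynoic acid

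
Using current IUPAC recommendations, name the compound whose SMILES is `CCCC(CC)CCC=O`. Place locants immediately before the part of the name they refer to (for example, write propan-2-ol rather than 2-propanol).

The longest carbon chain that includes the –CHO group has 7 carbons, so the parent hydride is heptane.
The principal characteristic group is an aldehyde (terminal –CHO), named with the suffix -al.
Choose the numbering such that the aldehyde carbon is C-1 by definition.
That gives an ethyl group at C-4.
Putting it together: 4-ethylheptanal.

4-ethylheptanal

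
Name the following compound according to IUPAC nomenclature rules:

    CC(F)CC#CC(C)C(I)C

7-fluoro-2-iodo-3-methyloct-4-yne

The longest chain bearing the multiple bond is 8 carbons long (octane).
The chain contains a C≡C triple bond, so the unsaturation ending is -yne.
Number the chain so that the substituent locant set {2,3,7} is lower than {2,6,7} at the first point of difference.
This places the triple bond between C-4 and C-5; a fluoro group at C-7; an iodo group at C-2; a methyl group at C-3.
The substituents are ordered alphabetically, ignoring any di-/tri- multipliers.
Putting it together: 7-fluoro-2-iodo-3-methyloct-4-yne.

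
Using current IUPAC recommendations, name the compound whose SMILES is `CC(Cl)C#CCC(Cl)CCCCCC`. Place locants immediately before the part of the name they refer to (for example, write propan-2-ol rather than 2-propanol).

Counting along the main chain through the multiple bond gives 12 carbons: the parent is dodecane.
The chain contains a C≡C triple bond, so the unsaturation ending is -yne.
The numbering direction is chosen so that numbering from this end puts the triple bond at C-3 rather than C-9.
That gives the triple bond between C-3 and C-4; chloro groups at C-2 and C-6.
The name is 2,6-dichlorododec-3-yne.

2,6-dichlorododec-3-yne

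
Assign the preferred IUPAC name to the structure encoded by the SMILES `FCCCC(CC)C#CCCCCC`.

The longest carbon chain that includes the multiple bond has 11 carbons, so the parent hydride is undecane.
The chain contains a C≡C triple bond, so the unsaturation ending is -yne.
Choose the numbering such that numbering from this end puts the triple bond at C-5 rather than C-6.
With this numbering: the triple bond between C-5 and C-6; an ethyl group at C-4; a fluoro group at C-1.
Prefixes are listed alphabetically: ethyl, fluoro.
Assembling the pieces gives 4-ethyl-1-fluoroundec-5-yne.

4-ethyl-1-fluoroundec-5-yne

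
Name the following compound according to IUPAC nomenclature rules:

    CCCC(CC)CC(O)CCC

6-ethylnonan-4-ol

The longest carbon chain that includes the –OH group has 9 carbons, so the parent hydride is nonane.
An alcohol (–OH) is the principal characteristic group, giving the suffix -ol.
Choose the numbering such that numbering from this end puts the hydroxyl group at C-4 rather than C-6.
With this numbering: the hydroxyl at C-4; an ethyl group at C-6.
The name is 6-ethylnonan-4-ol.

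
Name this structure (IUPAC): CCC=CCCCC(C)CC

8-methyldec-3-ene

The longest chain bearing the multiple bond is 10 carbons long (decane).
There is one C=C double bond, indicated by the ending -ene.
Choose the numbering such that numbering from this end puts the double bond at C-3 rather than C-7.
With this numbering: the double bond between C-3 and C-4; a methyl group at C-8.
Putting it together: 8-methyldec-3-ene.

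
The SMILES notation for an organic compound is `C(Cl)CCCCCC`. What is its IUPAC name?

1-chloroheptane

The longest continuous carbon chain has 7 atoms, so the parent hydride is heptane.
Number the chain so that the substituent locant set {1} is lower than {7} at the first point of difference.
This places a chloro group at C-1.
The name is 1-chloroheptane.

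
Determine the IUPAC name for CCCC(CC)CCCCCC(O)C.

8-ethylundecan-2-ol

The longest carbon chain that includes the –OH group has 11 carbons, so the parent hydride is undecane.
The highest-priority functional group is an alcohol (–OH), so the name ends in -ol.
The numbering direction is chosen so that numbering from this end puts the hydroxyl group at C-2 rather than C-10.
This places the hydroxyl at C-2; an ethyl group at C-8.
Putting it together: 8-ethylundecan-2-ol.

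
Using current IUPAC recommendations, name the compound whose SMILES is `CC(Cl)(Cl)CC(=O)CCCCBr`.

8-bromo-2,2-dichlorooctan-4-one

Counting along the main chain through the carbonyl gives 8 carbons: the parent is octane.
The highest-priority functional group is a ketone (C=O on an internal carbon), so the name ends in -one.
Number the chain so that numbering from this end puts the carbonyl group at C-4 rather than C-5.
This places the carbonyl at C-4; a bromo group at C-8; two chloro groups at C-2.
The substituents are ordered alphabetically, ignoring any di-/tri- multipliers.
Putting it together: 8-bromo-2,2-dichlorooctan-4-one.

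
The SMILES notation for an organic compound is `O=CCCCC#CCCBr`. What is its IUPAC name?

8-bromooct-5-ynal

Counting along the main chain through the –CHO group and the multiple bond gives 8 carbons: the parent is octane.
An aldehyde (terminal –CHO) is the principal characteristic group, giving the suffix -al.
The chain contains a C≡C triple bond, so the unsaturation ending is -yne.
Choose the numbering such that the aldehyde carbon is C-1 by definition.
With this numbering: the triple bond between C-5 and C-6; a bromo group at C-8.
Putting it together: 8-bromooct-5-ynal.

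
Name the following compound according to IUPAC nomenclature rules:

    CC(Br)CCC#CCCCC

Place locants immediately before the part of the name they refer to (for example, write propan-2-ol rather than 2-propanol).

The longest carbon chain that includes the multiple bond has 10 carbons, so the parent hydride is decane.
The chain contains a C≡C triple bond, so the unsaturation ending is -yne.
Number the chain so that the substituent locant set {2} is lower than {9} at the first point of difference.
With this numbering: the triple bond between C-5 and C-6; a bromo group at C-2.
Assembling the pieces gives 2-bromodec-5-yne.

2-bromodec-5-yne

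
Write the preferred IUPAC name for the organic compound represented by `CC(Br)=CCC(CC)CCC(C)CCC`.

The longest chain bearing the multiple bond is 11 carbons long (undecane).
The chain contains a C=C double bond, so the unsaturation ending is -ene.
Number the chain so that numbering from this end puts the double bond at C-2 rather than C-9.
With this numbering: the double bond between C-2 and C-3; a bromo group at C-2; an ethyl group at C-5; a methyl group at C-8.
The substituents are ordered alphabetically, ignoring any di-/tri- multipliers.
The name is 2-bromo-5-ethyl-8-methylundec-2-ene.

2-bromo-5-ethyl-8-methylundec-2-ene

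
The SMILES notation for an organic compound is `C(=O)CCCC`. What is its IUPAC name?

pentanal

The longest carbon chain that includes the –CHO group has 5 carbons, so the parent hydride is pentane.
An aldehyde (terminal –CHO) is the principal characteristic group, giving the suffix -al.
Choose the numbering such that the aldehyde carbon is C-1 by definition.
The name is pentanal.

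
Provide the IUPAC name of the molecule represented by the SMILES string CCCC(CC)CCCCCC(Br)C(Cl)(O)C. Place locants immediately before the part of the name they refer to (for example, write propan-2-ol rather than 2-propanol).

The longest chain bearing the –OH group is 12 carbons long (dodecane).
The principal characteristic group is an alcohol (–OH), named with the suffix -ol.
Number the chain so that numbering from this end puts the hydroxyl group at C-2 rather than C-11.
With this numbering: the hydroxyl at C-2; a bromo group at C-3; a chloro group at C-2; an ethyl group at C-9.
The substituents are ordered alphabetically, ignoring any di-/tri- multipliers.
Assembling the pieces gives 3-bromo-2-chloro-9-ethyldodecan-2-ol.

3-bromo-2-chloro-9-ethyldodecan-2-ol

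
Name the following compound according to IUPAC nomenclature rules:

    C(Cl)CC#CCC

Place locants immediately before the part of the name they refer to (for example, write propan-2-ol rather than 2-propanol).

Counting along the main chain through the multiple bond gives 6 carbons: the parent is hexane.
A C≡C triple bond in the chain gives the infix -yne-.
Choose the numbering such that the substituent locant set {1} is lower than {6} at the first point of difference.
With this numbering: the triple bond between C-3 and C-4; a chloro group at C-1.
Assembling the pieces gives 1-chlorohex-3-yne.

1-chlorohex-3-yne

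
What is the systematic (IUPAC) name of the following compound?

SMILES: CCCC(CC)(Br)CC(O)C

Counting along the main chain through the –OH group gives 7 carbons: the parent is heptane.
An alcohol (–OH) is the principal characteristic group, giving the suffix -ol.
Number the chain so that numbering from this end puts the hydroxyl group at C-2 rather than C-6.
With this numbering: the hydroxyl at C-2; a bromo group at C-4; an ethyl group at C-4.
Substituent prefixes are cited in alphabetical order (multiplying prefixes like di-/tri- are ignored for ordering).
Putting it together: 4-bromo-4-ethylheptan-2-ol.

4-bromo-4-ethylheptan-2-ol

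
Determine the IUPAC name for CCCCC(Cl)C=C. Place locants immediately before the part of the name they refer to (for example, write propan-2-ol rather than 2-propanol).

3-chlorohept-1-ene

Counting along the main chain through the multiple bond gives 7 carbons: the parent is heptane.
There is one C=C double bond, indicated by the ending -ene.
Number the chain so that numbering from this end puts the double bond at C-1 rather than C-6.
That gives the double bond between C-1 and C-2; a chloro group at C-3.
Putting it together: 3-chlorohept-1-ene.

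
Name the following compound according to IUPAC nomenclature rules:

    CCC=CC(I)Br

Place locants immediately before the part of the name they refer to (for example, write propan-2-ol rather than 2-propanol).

Counting along the main chain through the multiple bond gives 5 carbons: the parent is pentane.
A C=C double bond in the chain gives the infix -ene-.
Choose the numbering such that numbering from this end puts the double bond at C-2 rather than C-3.
That gives the double bond between C-2 and C-3; a bromo group at C-1; an iodo group at C-1.
Prefixes are listed alphabetically: bromo, iodo.
The name is 1-bromo-1-iodopent-2-ene.

1-bromo-1-iodopent-2-ene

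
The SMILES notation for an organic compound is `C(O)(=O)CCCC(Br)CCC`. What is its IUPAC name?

The longest chain bearing the –COOH group is 8 carbons long (octane).
The principal characteristic group is a carboxylic acid (terminal –COOH), named with the suffix -oic acid.
The numbering direction is chosen so that the carboxylic acid carbon is C-1 by definition.
That gives a bromo group at C-5.
The name is 5-bromooctanoic acid.

5-bromooctanoic acid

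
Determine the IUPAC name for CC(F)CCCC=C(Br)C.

The longest chain bearing the multiple bond is 8 carbons long (octane).
The chain contains a C=C double bond, so the unsaturation ending is -ene.
Choose the numbering such that numbering from this end puts the double bond at C-2 rather than C-6.
With this numbering: the double bond between C-2 and C-3; a bromo group at C-2; a fluoro group at C-7.
Prefixes are listed alphabetically: bromo, fluoro.
The name is 2-bromo-7-fluorooct-2-ene.

2-bromo-7-fluorooct-2-ene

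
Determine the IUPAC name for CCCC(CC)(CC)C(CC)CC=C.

The longest carbon chain that includes the multiple bond has 8 carbons, so the parent hydride is octane.
The chain contains a C=C double bond, so the unsaturation ending is -ene.
Choose the numbering such that numbering from this end puts the double bond at C-1 rather than C-7.
This places the double bond between C-1 and C-2; ethyl groups at C-4 and C-5 (×2).
Putting it together: 4,5,5-triethyloct-1-ene.

4,5,5-triethyloct-1-ene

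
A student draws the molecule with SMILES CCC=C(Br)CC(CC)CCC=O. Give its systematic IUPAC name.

The longest carbon chain that includes the –CHO group and the multiple bond has 9 carbons, so the parent hydride is nonane.
The highest-priority functional group is an aldehyde (terminal –CHO), so the name ends in -al.
There is one C=C double bond, indicated by the ending -ene.
Choose the numbering such that the aldehyde carbon is C-1 by definition.
With this numbering: the double bond between C-6 and C-7; a bromo group at C-6; an ethyl group at C-4.
Prefixes are listed alphabetically: bromo, ethyl.
Assembling the pieces gives 6-bromo-4-ethylnon-6-enal.

6-bromo-4-ethylnon-6-enal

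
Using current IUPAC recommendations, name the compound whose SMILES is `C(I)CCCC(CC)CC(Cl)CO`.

Counting along the main chain through the –OH group gives 8 carbons: the parent is octane.
The highest-priority functional group is an alcohol (–OH), so the name ends in -ol.
Number the chain so that numbering from this end puts the hydroxyl group at C-1 rather than C-8.
That gives the hydroxyl at C-1; a chloro group at C-2; an ethyl group at C-4; an iodo group at C-8.
Prefixes are listed alphabetically: chloro, ethyl, iodo.
The name is 2-chloro-4-ethyl-8-iodooctan-1-ol.

2-chloro-4-ethyl-8-iodooctan-1-ol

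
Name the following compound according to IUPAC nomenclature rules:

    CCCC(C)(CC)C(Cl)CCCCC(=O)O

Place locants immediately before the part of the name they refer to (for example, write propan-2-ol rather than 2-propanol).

Counting along the main chain through the –COOH group gives 10 carbons: the parent is decane.
The highest-priority functional group is a carboxylic acid (terminal –COOH), so the name ends in -oic acid.
Choose the numbering such that the carboxylic acid carbon is C-1 by definition.
That gives a chloro group at C-6; an ethyl group at C-7; a methyl group at C-7.
Substituent prefixes are cited in alphabetical order (multiplying prefixes like di-/tri- are ignored for ordering).
The name is 6-chloro-7-ethyl-7-methyldecanoic acid.

6-chloro-7-ethyl-7-methyldecanoic acid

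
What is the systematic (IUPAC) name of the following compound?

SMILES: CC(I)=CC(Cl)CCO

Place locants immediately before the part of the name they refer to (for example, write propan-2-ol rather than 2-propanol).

The longest chain bearing the –OH group and the multiple bond is 6 carbons long (hexane).
An alcohol (–OH) is the principal characteristic group, giving the suffix -ol.
The chain contains a C=C double bond, so the unsaturation ending is -ene.
Number the chain so that numbering from this end puts the hydroxyl group at C-1 rather than C-6.
That gives the hydroxyl at C-1; the double bond between C-4 and C-5; a chloro group at C-3; an iodo group at C-5.
The substituents are ordered alphabetically, ignoring any di-/tri- multipliers.
The name is 3-chloro-5-iodohex-4-en-1-ol.

3-chloro-5-iodohex-4-en-1-ol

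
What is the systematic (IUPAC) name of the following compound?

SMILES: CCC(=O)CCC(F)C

The longest chain bearing the carbonyl is 7 carbons long (heptane).
A ketone (C=O on an internal carbon) is the principal characteristic group, giving the suffix -one.
Number the chain so that numbering from this end puts the carbonyl group at C-3 rather than C-5.
That gives the carbonyl at C-3; a fluoro group at C-6.
The name is 6-fluoroheptan-3-one.

6-fluoroheptan-3-one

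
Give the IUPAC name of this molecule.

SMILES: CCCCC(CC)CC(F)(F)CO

4-ethyl-2,2-difluorooctan-1-ol

The longest carbon chain that includes the –OH group has 8 carbons, so the parent hydride is octane.
The principal characteristic group is an alcohol (–OH), named with the suffix -ol.
Choose the numbering such that numbering from this end puts the hydroxyl group at C-1 rather than C-8.
This places the hydroxyl at C-1; an ethyl group at C-4; two fluoro groups at C-2.
Prefixes are listed alphabetically: ethyl, fluoro.
Putting it together: 4-ethyl-2,2-difluorooctan-1-ol.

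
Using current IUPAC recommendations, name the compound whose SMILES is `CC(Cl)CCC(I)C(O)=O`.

Counting along the main chain through the –COOH group gives 6 carbons: the parent is hexane.
A carboxylic acid (terminal –COOH) is the principal characteristic group, giving the suffix -oic acid.
Number the chain so that the carboxylic acid carbon is C-1 by definition.
This places a chloro group at C-5; an iodo group at C-2.
Prefixes are listed alphabetically: chloro, iodo.
Assembling the pieces gives 5-chloro-2-iodohexanoic acid.

5-chloro-2-iodohexanoic acid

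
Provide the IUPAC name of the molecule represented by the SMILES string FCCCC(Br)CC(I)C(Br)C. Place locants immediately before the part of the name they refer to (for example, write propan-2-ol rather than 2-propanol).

4,7-dibromo-1-fluoro-6-iodooctane

The longest continuous carbon chain has 8 atoms, so the parent hydride is octane.
Choose the numbering such that the substituent locant set {1,4,6,7} is lower than {2,3,5,8} at the first point of difference.
With this numbering: bromo groups at C-4 and C-7; a fluoro group at C-1; an iodo group at C-6.
Substituent prefixes are cited in alphabetical order (multiplying prefixes like di-/tri- are ignored for ordering).
Assembling the pieces gives 4,7-dibromo-1-fluoro-6-iodooctane.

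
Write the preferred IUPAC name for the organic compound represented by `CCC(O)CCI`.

1-iodopentan-3-ol

The longest carbon chain that includes the –OH group has 5 carbons, so the parent hydride is pentane.
The highest-priority functional group is an alcohol (–OH), so the name ends in -ol.
Number the chain so that the substituent locant set {1} is lower than {5} at the first point of difference.
This places the hydroxyl at C-3; an iodo group at C-1.
The name is 1-iodopentan-3-ol.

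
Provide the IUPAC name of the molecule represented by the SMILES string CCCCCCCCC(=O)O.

nonanoic acid

The longest carbon chain that includes the –COOH group has 9 carbons, so the parent hydride is nonane.
The highest-priority functional group is a carboxylic acid (terminal –COOH), so the name ends in -oic acid.
Number the chain so that the carboxylic acid carbon is C-1 by definition.
Putting it together: nonanoic acid.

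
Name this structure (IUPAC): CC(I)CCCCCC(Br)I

1-bromo-1,7-diiodooctane

The longest continuous carbon chain has 8 atoms, so the parent hydride is octane.
Number the chain so that the substituent locant set {1,1,7} is lower than {2,8,8} at the first point of difference.
This places a bromo group at C-1; iodo groups at C-1 and C-7.
Prefixes are listed alphabetically: bromo, iodo.
Assembling the pieces gives 1-bromo-1,7-diiodooctane.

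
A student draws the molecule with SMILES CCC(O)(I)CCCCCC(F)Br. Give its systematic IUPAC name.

The longest chain bearing the –OH group is 9 carbons long (nonane).
The principal characteristic group is an alcohol (–OH), named with the suffix -ol.
The numbering direction is chosen so that numbering from this end puts the hydroxyl group at C-3 rather than C-7.
This places the hydroxyl at C-3; a bromo group at C-9; a fluoro group at C-9; an iodo group at C-3.
Prefixes are listed alphabetically: bromo, fluoro, iodo.
Assembling the pieces gives 9-bromo-9-fluoro-3-iodononan-3-ol.

9-bromo-9-fluoro-3-iodononan-3-ol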